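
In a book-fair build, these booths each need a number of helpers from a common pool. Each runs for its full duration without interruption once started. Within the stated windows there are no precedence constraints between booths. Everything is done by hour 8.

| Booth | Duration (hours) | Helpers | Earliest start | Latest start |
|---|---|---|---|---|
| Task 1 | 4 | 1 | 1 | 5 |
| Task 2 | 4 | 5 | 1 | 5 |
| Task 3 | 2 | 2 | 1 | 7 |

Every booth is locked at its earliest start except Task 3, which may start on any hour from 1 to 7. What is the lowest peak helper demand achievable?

6

Task 3@1: h1:8  h2:8  h3:6  h4:6  h5:0  h6:0  h7:0  h8:0 → peak 8
Task 3@2: h1:6  h2:8  h3:8  h4:6  h5:0  h6:0  h7:0  h8:0 → peak 8
Task 3@3: h1:6  h2:6  h3:8  h4:8  h5:0  h6:0  h7:0  h8:0 → peak 8
Task 3@4: h1:6  h2:6  h3:6  h4:8  h5:2  h6:0  h7:0  h8:0 → peak 8
Task 3@5: h1:6  h2:6  h3:6  h4:6  h5:2  h6:2  h7:0  h8:0 → peak 6
Task 3@6: h1:6  h2:6  h3:6  h4:6  h5:0  h6:2  h7:2  h8:0 → peak 6
Task 3@7: h1:6  h2:6  h3:6  h4:6  h5:0  h6:0  h7:2  h8:2 → peak 6
Best is Task 3@5, peak 6.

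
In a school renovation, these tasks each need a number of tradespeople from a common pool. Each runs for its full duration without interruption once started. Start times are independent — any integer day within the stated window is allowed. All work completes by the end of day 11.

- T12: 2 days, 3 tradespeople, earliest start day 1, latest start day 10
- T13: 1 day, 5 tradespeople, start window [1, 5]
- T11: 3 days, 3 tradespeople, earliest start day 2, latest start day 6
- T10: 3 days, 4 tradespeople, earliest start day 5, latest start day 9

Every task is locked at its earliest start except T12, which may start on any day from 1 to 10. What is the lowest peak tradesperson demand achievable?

5

T12@1: d1:8  d2:6  d3:3  d4:3  d5:4  d6:4  d7:4  d8:0  d9:0  d10:0  d11:0 → peak 8
T12@2: d1:5  d2:6  d3:6  d4:3  d5:4  d6:4  d7:4  d8:0  d9:0  d10:0  d11:0 → peak 6
T12@3: d1:5  d2:3  d3:6  d4:6  d5:4  d6:4  d7:4  d8:0  d9:0  d10:0  d11:0 → peak 6
T12@4: d1:5  d2:3  d3:3  d4:6  d5:7  d6:4  d7:4  d8:0  d9:0  d10:0  d11:0 → peak 7
T12@5: d1:5  d2:3  d3:3  d4:3  d5:7  d6:7  d7:4  d8:0  d9:0  d10:0  d11:0 → peak 7
T12@6: d1:5  d2:3  d3:3  d4:3  d5:4  d6:7  d7:7  d8:0  d9:0  d10:0  d11:0 → peak 7
T12@7: d1:5  d2:3  d3:3  d4:3  d5:4  d6:4  d7:7  d8:3  d9:0  d10:0  d11:0 → peak 7
T12@8: d1:5  d2:3  d3:3  d4:3  d5:4  d6:4  d7:4  d8:3  d9:3  d10:0  d11:0 → peak 5
T12@9: d1:5  d2:3  d3:3  d4:3  d5:4  d6:4  d7:4  d8:0  d9:3  d10:3  d11:0 → peak 5
T12@10: d1:5  d2:3  d3:3  d4:3  d5:4  d6:4  d7:4  d8:0  d9:0  d10:3  d11:3 → peak 5
Best is T12@8, peak 5.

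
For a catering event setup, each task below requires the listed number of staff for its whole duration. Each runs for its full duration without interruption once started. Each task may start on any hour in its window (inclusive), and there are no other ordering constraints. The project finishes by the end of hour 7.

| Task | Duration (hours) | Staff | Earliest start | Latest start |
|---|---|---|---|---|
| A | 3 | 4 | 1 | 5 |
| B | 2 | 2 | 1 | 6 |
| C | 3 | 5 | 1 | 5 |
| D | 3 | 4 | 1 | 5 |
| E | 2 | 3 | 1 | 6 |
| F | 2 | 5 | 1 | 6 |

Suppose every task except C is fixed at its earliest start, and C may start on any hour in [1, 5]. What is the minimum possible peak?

C@1: h1:23  h2:23  h3:13  h4:0  h5:0  h6:0  h7:0 → peak 23
C@2: h1:18  h2:23  h3:13  h4:5  h5:0  h6:0  h7:0 → peak 23
C@3: h1:18  h2:18  h3:13  h4:5  h5:5  h6:0  h7:0 → peak 18
C@4: h1:18  h2:18  h3:8  h4:5  h5:5  h6:5  h7:0 → peak 18
C@5: h1:18  h2:18  h3:8  h4:0  h5:5  h6:5  h7:5 → peak 18
Best is C@3, peak 18.

18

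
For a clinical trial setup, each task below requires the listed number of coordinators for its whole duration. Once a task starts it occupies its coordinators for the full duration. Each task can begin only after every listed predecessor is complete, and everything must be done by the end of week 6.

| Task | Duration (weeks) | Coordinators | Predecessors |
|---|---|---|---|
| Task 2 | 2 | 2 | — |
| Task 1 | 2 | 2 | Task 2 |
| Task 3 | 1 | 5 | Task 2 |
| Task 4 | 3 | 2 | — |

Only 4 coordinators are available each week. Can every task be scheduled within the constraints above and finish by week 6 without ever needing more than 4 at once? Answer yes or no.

no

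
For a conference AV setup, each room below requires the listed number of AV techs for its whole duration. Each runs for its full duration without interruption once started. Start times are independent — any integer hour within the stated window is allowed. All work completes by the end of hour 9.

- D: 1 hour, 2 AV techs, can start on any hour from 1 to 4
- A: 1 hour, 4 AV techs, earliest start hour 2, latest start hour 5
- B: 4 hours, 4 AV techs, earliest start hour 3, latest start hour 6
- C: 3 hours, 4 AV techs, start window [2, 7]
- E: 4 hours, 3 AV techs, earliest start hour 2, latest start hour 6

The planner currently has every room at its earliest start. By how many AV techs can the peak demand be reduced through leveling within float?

Early-start peak: h1:2  h2:11  h3:11  h4:11  h5:7  h6:4  h7:0  h8:0  h9:0 ⇒ 11.
Leveled (D@1, A@2, B@3, C@7, E@2): h1:2  h2:7  h3:7  h4:7  h5:7  h6:4  h7:4  h8:4  h9:4 ⇒ 7.
Reduction 11 − 7 = 4.

4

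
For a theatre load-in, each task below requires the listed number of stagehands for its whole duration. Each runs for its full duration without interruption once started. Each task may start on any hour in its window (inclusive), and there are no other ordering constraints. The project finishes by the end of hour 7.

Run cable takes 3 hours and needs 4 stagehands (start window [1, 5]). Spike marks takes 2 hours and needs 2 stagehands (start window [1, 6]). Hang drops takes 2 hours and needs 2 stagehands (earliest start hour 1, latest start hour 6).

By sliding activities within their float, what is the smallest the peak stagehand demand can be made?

4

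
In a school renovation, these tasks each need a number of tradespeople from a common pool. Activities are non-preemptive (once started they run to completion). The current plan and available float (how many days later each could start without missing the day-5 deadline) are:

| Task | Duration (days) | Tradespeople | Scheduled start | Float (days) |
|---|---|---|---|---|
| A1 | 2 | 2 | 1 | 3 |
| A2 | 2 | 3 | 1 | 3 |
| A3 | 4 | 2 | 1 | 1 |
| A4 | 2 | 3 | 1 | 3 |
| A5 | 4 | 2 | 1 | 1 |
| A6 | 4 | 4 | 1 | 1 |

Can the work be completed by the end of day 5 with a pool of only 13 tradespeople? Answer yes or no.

Schedule A1@1, A2@1, A3@1, A4@3, A5@1, A6@1: d1:13  d2:13  d3:11  d4:11  d5:0 — peak 13 ≤ 13.

yes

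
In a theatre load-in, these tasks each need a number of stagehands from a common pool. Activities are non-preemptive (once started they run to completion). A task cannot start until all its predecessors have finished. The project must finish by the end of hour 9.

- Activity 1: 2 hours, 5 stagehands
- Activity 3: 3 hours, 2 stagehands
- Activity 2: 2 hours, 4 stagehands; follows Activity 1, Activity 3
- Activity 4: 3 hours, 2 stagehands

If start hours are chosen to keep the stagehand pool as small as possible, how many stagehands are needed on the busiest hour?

5

Early-start (Activity 1@1, Activity 3@1, Activity 2@4, Activity 4@1) gives peak 9: h1:9  h2:9  h3:4  h4:4  h5:4  h6:0  h7:0  h8:0  h9:0.
Shift Activity 3→3, Activity 2→6, Activity 4→3.
Schedule Activity 1@1, Activity 3@3, Activity 2@6, Activity 4@3: h1:5  h2:5  h3:4  h4:4  h5:4  h6:4  h7:4  h8:0  h9:0 — peak 5.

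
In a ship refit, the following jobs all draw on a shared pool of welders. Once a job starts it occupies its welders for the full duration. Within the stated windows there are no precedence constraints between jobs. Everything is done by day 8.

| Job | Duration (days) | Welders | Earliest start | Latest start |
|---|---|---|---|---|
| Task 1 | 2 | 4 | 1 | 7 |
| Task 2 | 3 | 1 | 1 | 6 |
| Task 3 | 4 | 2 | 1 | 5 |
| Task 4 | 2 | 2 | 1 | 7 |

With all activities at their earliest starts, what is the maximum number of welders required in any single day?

Early-start schedule: Task 1@1, Task 2@1, Task 3@1, Task 4@1.
Load per day: day 1: 9, day 2: 9, day 3: 3, day 4: 2, day 5: 0, day 6: 0, day 7: 0, day 8: 0.
Peak is 9.

9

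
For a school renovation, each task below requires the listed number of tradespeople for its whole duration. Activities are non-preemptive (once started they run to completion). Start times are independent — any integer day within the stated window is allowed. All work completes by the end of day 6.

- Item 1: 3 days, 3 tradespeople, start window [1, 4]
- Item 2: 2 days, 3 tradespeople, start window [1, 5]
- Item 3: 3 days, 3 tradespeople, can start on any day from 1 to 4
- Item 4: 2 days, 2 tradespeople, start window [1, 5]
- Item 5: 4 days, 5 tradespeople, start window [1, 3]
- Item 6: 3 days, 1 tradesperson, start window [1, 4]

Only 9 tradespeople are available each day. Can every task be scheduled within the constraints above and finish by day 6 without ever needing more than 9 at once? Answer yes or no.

Schedule Item 1@1, Item 2@1, Item 3@4, Item 4@1, Item 5@3, Item 6@1: d1:9  d2:9  d3:9  d4:8  d5:8  d6:8 — peak 9 ≤ 9.

yes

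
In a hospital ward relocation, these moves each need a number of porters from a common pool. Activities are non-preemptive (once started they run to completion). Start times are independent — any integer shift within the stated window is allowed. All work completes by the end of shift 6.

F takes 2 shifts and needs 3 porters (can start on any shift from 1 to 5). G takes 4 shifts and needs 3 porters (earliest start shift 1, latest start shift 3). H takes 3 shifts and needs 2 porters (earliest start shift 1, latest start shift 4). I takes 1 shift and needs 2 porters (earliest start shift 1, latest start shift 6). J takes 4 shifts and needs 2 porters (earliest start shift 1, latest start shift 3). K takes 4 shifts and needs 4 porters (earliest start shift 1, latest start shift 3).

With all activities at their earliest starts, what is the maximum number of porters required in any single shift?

16

Early-start schedule: F@1, G@1, H@1, I@1, J@1, K@1.
Load per shift: shift 1: 16, shift 2: 14, shift 3: 11, shift 4: 9, shift 5: 0, shift 6: 0.
Peak is 16.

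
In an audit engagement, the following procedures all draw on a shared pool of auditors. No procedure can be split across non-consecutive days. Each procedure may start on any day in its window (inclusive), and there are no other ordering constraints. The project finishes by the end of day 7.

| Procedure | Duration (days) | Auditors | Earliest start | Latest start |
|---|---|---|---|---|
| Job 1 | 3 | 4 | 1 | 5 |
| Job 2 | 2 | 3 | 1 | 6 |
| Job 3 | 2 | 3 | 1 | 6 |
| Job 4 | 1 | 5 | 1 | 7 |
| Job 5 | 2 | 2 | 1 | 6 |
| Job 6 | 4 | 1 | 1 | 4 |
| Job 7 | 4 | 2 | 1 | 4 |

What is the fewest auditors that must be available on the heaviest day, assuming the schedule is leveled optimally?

7

Early-start (Job 1@1, Job 2@1, Job 3@1, Job 4@1, Job 5@1, Job 6@1, Job 7@1) gives peak 20: d1:20  d2:15  d3:7  d4:3  d5:0  d6:0  d7:0.
Shift Job 3→4, Job 4→7, Job 5→6, Job 6→3, Job 7→3.
Schedule Job 1@1, Job 2@1, Job 3@4, Job 4@7, Job 5@6, Job 6@3, Job 7@3: d1:7  d2:7  d3:7  d4:6  d5:6  d6:5  d7:7 — peak 7.
Total auditor-days = 45 over 7 days ⇒ peak ≥ ⌈45/7⌉ = 7, so 7 is optimal.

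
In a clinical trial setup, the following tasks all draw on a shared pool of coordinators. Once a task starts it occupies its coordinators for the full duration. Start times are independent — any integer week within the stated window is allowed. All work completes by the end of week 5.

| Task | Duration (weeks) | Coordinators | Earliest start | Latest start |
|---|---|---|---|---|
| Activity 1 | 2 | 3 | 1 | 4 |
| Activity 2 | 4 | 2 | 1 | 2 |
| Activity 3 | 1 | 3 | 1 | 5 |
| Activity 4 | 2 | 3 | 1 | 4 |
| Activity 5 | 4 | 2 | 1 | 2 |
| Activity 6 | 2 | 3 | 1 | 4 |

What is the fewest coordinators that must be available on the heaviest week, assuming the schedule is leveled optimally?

Early-start (Activity 1@1, Activity 2@1, Activity 3@1, Activity 4@1, Activity 5@1, Activity 6@1) gives peak 16: w1:16  w2:13  w3:4  w4:4  w5:0.
Shift Activity 4→2, Activity 6→3.
Schedule Activity 1@1, Activity 2@1, Activity 3@1, Activity 4@2, Activity 5@1, Activity 6@3: w1:10  w2:10  w3:10  w4:7  w5:0 — peak 10.

10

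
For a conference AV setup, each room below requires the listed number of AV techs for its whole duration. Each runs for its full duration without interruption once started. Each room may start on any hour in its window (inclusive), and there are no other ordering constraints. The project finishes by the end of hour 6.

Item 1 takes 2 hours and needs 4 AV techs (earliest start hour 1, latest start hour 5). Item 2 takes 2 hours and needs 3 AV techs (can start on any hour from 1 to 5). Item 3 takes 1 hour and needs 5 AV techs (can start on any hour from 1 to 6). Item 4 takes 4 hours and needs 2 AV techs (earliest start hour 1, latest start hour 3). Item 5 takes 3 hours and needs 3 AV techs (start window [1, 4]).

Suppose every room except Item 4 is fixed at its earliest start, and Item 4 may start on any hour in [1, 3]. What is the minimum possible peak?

Item 4@1: h1:17  h2:12  h3:5  h4:2  h5:0  h6:0 → peak 17
Item 4@2: h1:15  h2:12  h3:5  h4:2  h5:2  h6:0 → peak 15
Item 4@3: h1:15  h2:10  h3:5  h4:2  h5:2  h6:2 → peak 15
Best is Item 4@2, peak 15.

15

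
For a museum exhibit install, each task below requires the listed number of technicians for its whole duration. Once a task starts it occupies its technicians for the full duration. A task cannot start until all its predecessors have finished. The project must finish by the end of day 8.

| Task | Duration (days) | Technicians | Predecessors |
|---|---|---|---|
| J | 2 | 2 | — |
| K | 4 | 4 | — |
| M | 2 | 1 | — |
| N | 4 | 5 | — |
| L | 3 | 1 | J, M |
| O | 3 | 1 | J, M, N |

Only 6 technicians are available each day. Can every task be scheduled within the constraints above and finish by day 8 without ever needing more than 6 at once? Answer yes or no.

The minimum achievable peak is 7; 6 < 7, so no feasible schedule stays within the cap.

no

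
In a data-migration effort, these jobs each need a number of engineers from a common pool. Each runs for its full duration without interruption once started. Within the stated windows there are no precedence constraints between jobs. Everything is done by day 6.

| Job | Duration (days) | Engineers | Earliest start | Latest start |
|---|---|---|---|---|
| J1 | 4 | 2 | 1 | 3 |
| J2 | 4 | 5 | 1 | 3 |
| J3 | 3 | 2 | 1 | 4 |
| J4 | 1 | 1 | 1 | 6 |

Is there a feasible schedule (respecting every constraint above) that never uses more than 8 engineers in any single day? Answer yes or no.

no

The minimum achievable peak is 9; 8 < 9, so no feasible schedule stays within the cap.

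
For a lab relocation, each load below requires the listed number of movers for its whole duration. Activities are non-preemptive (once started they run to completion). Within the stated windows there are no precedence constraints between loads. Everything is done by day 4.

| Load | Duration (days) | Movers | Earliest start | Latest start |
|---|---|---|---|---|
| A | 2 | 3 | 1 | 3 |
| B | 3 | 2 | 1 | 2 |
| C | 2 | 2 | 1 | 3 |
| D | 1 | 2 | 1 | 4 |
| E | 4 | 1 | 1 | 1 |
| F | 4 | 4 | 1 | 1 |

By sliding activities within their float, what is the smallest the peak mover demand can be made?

10

Early-start (A@1, B@1, C@1, D@1, E@1, F@1) gives peak 14: d1:14  d2:12  d3:7  d4:5.
Shift C→3, D→4.
Schedule A@1, B@1, C@3, D@4, E@1, F@1: d1:10  d2:10  d3:9  d4:9 — peak 10.
Total mover-days = 38 over 4 days ⇒ peak ≥ ⌈38/4⌉ = 10, so 10 is optimal.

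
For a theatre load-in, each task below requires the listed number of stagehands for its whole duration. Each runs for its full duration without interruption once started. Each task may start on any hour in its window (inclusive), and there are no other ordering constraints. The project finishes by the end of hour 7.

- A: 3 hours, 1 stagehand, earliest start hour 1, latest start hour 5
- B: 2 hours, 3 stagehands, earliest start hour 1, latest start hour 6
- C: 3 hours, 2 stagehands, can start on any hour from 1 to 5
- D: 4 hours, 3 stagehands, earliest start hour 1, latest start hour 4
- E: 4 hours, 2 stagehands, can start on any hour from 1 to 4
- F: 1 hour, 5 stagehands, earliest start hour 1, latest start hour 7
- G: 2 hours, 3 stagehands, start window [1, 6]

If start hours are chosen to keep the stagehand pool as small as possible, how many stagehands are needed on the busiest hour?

7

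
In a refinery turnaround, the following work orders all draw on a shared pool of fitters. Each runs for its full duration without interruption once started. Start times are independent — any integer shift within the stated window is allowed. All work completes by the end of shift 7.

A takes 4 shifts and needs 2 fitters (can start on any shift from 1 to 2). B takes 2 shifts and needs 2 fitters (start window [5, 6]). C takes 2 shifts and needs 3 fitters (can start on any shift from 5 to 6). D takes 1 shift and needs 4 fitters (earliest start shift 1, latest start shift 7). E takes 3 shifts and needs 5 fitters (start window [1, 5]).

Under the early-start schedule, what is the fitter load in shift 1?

11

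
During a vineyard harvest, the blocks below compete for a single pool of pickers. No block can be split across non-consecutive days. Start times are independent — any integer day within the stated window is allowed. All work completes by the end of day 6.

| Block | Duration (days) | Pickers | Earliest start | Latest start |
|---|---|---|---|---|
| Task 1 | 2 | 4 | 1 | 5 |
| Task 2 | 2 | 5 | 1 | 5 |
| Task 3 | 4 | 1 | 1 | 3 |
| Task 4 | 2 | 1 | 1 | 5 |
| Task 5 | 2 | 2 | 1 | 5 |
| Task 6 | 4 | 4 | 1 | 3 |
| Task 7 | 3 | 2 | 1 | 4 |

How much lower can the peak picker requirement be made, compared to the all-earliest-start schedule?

10

Early-start peak: d1:19  d2:19  d3:7  d4:5  d5:0  d6:0 ⇒ 19.
Leveled (Task 1@1, Task 2@1, Task 3@3, Task 4@3, Task 5@5, Task 6@3, Task 7@3): d1:9  d2:9  d3:8  d4:8  d5:9  d6:7 ⇒ 9.
Reduction 19 − 9 = 10.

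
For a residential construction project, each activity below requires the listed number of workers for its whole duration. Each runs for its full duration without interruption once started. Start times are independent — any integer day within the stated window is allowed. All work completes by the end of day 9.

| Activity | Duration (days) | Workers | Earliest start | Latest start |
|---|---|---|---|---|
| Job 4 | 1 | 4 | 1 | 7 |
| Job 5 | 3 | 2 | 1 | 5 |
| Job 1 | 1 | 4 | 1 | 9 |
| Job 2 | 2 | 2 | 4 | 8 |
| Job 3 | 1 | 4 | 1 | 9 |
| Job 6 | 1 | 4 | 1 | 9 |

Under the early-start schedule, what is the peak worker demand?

Early-start schedule: Job 4@1, Job 5@1, Job 1@1, Job 2@4, Job 3@1, Job 6@1.
Load per day: day 1: 18, day 2: 2, day 3: 2, day 4: 2, day 5: 2, day 6: 0, day 7: 0, day 8: 0, day 9: 0.
Peak is 18.

18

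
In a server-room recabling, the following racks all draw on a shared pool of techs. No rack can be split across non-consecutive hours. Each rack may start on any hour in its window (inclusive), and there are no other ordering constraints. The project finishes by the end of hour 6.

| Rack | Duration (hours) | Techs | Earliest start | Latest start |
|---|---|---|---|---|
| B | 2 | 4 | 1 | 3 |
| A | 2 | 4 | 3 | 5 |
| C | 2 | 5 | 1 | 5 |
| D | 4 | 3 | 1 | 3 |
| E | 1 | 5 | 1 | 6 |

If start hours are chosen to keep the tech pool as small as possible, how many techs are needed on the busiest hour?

9

Early-start (B@1, A@3, C@1, D@1, E@1) gives peak 17: h1:17  h2:12  h3:7  h4:7  h5:0  h6:0.
Shift D→3, E→5.
Schedule B@1, A@3, C@1, D@3, E@5: h1:9  h2:9  h3:7  h4:7  h5:8  h6:3 — peak 9.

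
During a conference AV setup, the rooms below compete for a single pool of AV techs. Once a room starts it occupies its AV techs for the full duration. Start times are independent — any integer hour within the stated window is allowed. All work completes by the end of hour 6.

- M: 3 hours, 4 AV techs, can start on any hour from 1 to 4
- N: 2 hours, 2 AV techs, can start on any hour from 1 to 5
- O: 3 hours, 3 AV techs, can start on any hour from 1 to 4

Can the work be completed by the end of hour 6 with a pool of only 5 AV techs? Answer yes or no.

Schedule M@1, N@4, O@4: h1:4  h2:4  h3:4  h4:5  h5:5  h6:3 — peak 5 ≤ 5.

yes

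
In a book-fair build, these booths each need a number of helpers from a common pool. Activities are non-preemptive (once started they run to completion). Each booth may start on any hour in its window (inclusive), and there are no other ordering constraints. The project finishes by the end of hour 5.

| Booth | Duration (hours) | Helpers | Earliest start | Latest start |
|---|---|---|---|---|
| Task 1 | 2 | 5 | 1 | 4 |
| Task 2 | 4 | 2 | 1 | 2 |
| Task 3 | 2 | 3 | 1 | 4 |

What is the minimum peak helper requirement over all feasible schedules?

7

Early-start (Task 1@1, Task 2@1, Task 3@1) gives peak 10: h1:10  h2:10  h3:2  h4:2  h5:0.
Shift Task 3→3.
Schedule Task 1@1, Task 2@1, Task 3@3: h1:7  h2:7  h3:5  h4:5  h5:0 — peak 7.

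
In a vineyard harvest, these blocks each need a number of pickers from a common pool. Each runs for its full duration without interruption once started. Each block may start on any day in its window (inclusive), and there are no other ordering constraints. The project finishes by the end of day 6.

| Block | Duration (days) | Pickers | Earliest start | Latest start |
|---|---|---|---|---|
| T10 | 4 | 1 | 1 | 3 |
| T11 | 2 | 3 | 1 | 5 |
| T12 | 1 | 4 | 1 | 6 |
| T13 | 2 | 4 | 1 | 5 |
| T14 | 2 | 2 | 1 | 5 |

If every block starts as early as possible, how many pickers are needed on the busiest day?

Early-start schedule: T10@1, T11@1, T12@1, T13@1, T14@1.
Load per day: day 1: 14, day 2: 10, day 3: 1, day 4: 1, day 5: 0, day 6: 0.
Peak is 14.

14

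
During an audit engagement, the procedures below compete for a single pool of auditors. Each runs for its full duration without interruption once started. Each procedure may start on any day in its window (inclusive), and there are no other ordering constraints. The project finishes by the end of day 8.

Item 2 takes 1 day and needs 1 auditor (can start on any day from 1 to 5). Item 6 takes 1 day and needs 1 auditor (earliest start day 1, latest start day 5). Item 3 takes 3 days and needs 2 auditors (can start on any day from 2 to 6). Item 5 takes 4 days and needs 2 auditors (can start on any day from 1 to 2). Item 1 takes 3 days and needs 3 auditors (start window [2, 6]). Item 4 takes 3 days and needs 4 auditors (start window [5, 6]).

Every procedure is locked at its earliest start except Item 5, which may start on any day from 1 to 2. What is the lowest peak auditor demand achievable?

7

Item 5@1: d1:4  d2:7  d3:7  d4:7  d5:4  d6:4  d7:4  d8:0 → peak 7
Item 5@2: d1:2  d2:7  d3:7  d4:7  d5:6  d6:4  d7:4  d8:0 → peak 7
Best is Item 5@1, peak 7.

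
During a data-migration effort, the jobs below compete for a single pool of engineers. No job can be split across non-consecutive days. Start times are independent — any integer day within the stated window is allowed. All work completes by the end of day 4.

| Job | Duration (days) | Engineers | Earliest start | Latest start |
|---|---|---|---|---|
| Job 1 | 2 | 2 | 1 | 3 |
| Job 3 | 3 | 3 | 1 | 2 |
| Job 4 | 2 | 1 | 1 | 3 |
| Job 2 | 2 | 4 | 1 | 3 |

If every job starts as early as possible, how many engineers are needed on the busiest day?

10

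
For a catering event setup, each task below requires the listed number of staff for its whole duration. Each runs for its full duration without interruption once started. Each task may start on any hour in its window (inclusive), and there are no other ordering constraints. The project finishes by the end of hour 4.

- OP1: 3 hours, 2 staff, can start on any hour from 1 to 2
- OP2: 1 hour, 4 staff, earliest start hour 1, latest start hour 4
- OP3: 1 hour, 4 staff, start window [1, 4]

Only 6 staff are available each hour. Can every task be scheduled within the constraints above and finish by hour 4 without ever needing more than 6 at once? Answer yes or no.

yes

Schedule OP1@1, OP2@1, OP3@2: h1:6  h2:6  h3:2  h4:0 — peak 6 ≤ 6.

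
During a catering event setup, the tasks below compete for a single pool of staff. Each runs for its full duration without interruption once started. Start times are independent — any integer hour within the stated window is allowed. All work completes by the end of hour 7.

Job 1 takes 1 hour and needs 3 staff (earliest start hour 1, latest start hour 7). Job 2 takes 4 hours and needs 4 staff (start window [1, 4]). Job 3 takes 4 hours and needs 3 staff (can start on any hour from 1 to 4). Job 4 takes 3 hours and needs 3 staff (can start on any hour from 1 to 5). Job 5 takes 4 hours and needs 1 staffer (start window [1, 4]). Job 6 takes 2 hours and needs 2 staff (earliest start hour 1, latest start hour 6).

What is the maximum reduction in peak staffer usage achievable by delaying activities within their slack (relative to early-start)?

8

Early-start peak: h1:16  h2:13  h3:11  h4:8  h5:0  h6:0  h7:0 ⇒ 16.
Leveled (Job 1@1, Job 2@1, Job 3@2, Job 4@5, Job 5@1, Job 6@5): h1:8  h2:8  h3:8  h4:8  h5:8  h6:5  h7:3 ⇒ 8.
Reduction 16 − 8 = 8.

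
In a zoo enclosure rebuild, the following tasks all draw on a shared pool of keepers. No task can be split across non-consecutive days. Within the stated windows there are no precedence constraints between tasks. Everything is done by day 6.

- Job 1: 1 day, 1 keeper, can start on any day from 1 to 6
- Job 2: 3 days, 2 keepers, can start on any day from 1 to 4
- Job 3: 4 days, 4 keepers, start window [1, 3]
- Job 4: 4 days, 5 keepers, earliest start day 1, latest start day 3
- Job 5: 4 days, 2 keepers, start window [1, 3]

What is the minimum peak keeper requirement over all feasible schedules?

Early-start (Job 1@1, Job 2@1, Job 3@1, Job 4@1, Job 5@1) gives peak 14: d1:14  d2:13  d3:13  d4:11  d5:0  d6:0.
Shift Job 5→2.
Schedule Job 1@1, Job 2@1, Job 3@1, Job 4@1, Job 5@2: d1:12  d2:13  d3:13  d4:11  d5:2  d6:0 — peak 13.

13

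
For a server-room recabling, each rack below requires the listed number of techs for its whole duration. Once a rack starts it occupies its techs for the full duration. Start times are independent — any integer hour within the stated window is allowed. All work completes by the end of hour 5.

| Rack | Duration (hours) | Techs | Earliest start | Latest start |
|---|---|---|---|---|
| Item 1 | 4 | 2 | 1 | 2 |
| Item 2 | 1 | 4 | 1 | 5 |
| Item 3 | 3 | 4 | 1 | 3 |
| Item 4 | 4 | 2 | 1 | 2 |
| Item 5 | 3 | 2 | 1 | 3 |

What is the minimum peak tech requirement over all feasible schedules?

10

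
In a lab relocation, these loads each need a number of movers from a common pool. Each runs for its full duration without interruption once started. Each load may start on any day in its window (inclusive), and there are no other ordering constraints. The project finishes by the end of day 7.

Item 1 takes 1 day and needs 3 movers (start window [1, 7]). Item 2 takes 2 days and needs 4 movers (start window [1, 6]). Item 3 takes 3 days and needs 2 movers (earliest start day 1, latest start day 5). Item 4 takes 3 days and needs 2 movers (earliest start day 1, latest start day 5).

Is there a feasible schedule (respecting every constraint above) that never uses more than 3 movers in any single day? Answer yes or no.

no

Total mover-days = 23; over 7 days the average is 23/7 > 3, so some day must exceed 3.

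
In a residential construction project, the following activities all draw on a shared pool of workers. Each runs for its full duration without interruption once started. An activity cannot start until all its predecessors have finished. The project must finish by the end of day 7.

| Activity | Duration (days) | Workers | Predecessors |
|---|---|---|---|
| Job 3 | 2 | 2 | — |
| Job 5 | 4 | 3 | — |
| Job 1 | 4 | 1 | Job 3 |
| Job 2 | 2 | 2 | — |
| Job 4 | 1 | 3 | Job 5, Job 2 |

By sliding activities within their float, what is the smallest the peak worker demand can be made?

Early-start (Job 3@1, Job 5@1, Job 1@3, Job 2@1, Job 4@5) gives peak 7: d1:7  d2:7  d3:4  d4:4  d5:4  d6:1  d7:0.
Shift Job 5→3, Job 4→7.
Schedule Job 3@1, Job 5@3, Job 1@3, Job 2@1, Job 4@7: d1:4  d2:4  d3:4  d4:4  d5:4  d6:4  d7:3 — peak 4.
Total worker-days = 27 over 7 days ⇒ peak ≥ ⌈27/7⌉ = 4, so 4 is optimal.

4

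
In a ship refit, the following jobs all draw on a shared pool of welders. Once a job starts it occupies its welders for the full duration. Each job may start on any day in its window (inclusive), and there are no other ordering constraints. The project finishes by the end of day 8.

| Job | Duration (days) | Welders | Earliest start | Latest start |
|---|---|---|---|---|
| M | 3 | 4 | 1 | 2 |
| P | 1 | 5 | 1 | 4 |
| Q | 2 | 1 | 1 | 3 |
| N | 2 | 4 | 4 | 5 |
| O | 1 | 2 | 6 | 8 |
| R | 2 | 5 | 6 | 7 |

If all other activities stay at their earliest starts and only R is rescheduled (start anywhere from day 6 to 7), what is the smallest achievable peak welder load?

10

R@6: d1:10  d2:5  d3:4  d4:4  d5:4  d6:7  d7:5  d8:0 → peak 10
R@7: d1:10  d2:5  d3:4  d4:4  d5:4  d6:2  d7:5  d8:5 → peak 10
Best is R@6, peak 10.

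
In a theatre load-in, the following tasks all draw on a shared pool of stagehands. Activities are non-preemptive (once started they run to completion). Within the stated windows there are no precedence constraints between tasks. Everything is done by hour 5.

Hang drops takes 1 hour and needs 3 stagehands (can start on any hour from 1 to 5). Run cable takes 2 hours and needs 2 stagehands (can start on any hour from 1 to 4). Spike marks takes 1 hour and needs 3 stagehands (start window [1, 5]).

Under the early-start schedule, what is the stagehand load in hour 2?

At early start, hour 2 has: Run cable.
Demand: 2 = 2.

2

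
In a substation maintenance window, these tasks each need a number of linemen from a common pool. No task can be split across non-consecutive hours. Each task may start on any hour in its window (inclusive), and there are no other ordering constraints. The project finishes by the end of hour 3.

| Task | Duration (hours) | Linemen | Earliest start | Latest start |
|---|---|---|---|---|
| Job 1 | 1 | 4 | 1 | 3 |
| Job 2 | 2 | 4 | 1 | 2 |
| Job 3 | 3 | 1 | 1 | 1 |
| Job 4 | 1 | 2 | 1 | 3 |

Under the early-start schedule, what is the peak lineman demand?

Early-start schedule: Job 1@1, Job 2@1, Job 3@1, Job 4@1.
Load per hour: hour 1: 11, hour 2: 5, hour 3: 1.
Peak is 11.

11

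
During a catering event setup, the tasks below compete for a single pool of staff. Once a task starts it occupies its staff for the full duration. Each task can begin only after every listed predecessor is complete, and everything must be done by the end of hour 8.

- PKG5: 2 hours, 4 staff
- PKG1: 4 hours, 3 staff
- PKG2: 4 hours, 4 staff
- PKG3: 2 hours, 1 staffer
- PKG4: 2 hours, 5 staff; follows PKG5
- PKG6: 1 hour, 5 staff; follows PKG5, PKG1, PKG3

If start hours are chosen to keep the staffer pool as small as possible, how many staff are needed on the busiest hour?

8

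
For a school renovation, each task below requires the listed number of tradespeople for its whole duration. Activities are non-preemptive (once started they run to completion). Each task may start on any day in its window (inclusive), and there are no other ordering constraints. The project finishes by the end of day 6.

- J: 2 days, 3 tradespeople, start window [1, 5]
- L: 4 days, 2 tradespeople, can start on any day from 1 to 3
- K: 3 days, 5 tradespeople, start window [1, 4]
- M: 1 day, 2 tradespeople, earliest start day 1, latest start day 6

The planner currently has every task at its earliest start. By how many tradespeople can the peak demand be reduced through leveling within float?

Early-start peak: d1:12  d2:10  d3:7  d4:2  d5:0  d6:0 ⇒ 12.
Leveled (J@1, L@1, K@3, M@1): d1:7  d2:5  d3:7  d4:7  d5:5  d6:0 ⇒ 7.
Reduction 12 − 7 = 5.

5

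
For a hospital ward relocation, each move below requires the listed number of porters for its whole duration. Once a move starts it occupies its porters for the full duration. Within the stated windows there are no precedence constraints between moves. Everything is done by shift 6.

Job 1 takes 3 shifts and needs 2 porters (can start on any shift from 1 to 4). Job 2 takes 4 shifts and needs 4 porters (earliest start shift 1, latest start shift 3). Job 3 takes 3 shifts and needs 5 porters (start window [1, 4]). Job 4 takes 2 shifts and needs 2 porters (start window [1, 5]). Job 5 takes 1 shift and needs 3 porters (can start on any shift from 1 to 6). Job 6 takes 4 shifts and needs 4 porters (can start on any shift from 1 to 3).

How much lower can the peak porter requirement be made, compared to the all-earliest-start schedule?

7

Early-start peak: s1:20  s2:17  s3:15  s4:8  s5:0  s6:0 ⇒ 20.
Leveled (Job 1@1, Job 2@1, Job 3@4, Job 4@1, Job 5@1, Job 6@2): s1:11  s2:12  s3:10  s4:13  s5:9  s6:5 ⇒ 13.
Reduction 20 − 13 = 7.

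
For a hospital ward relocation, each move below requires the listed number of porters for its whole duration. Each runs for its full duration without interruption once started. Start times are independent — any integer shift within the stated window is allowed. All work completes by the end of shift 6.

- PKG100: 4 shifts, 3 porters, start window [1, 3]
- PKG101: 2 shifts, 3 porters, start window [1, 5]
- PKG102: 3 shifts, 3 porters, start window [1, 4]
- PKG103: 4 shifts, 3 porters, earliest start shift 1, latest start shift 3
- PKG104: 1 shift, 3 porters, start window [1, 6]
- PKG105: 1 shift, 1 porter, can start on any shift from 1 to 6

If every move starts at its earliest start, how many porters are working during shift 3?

At early start, shift 3 has: PKG100, PKG102, PKG103.
Demand: 3 + 3 + 3 = 9.

9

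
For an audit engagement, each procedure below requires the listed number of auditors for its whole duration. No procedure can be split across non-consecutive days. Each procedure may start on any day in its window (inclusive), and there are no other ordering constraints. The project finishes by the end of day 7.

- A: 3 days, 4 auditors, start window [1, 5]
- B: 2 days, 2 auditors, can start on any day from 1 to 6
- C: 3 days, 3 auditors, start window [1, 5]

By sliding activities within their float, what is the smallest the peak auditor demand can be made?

Early-start (A@1, B@1, C@1) gives peak 9: d1:9  d2:9  d3:7  d4:0  d5:0  d6:0  d7:0.
Shift B→4, C→4.
Schedule A@1, B@4, C@4: d1:4  d2:4  d3:4  d4:5  d5:5  d6:3  d7:0 — peak 5.

5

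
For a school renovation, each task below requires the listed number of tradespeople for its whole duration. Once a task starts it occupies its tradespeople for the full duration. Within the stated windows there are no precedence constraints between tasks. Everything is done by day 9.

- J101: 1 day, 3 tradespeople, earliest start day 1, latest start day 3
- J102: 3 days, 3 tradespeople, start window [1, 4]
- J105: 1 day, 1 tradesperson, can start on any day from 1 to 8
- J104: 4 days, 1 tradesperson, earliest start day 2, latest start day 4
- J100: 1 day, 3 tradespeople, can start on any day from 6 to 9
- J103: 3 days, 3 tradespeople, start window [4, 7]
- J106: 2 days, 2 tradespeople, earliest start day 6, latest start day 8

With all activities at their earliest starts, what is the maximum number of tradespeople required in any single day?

Early-start schedule: J101@1, J102@1, J105@1, J104@2, J100@6, J103@4, J106@6.
Load per day: day 1: 7, day 2: 4, day 3: 4, day 4: 4, day 5: 4, day 6: 8, day 7: 2, day 8: 0, day 9: 0.
Peak is 8.

8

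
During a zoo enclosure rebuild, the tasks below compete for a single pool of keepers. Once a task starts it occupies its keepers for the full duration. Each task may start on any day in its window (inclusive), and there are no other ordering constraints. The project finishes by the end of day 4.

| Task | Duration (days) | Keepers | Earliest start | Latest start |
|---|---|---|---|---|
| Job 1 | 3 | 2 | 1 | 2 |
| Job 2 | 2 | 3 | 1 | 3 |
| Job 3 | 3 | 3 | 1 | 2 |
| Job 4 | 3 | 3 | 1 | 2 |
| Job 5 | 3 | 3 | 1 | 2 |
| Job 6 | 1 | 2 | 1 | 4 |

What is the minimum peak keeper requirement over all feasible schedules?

Early-start (Job 1@1, Job 2@1, Job 3@1, Job 4@1, Job 5@1, Job 6@1) gives peak 16: d1:16  d2:14  d3:11  d4:0.
Shift Job 6→3.
Schedule Job 1@1, Job 2@1, Job 3@1, Job 4@1, Job 5@1, Job 6@3: d1:14  d2:14  d3:13  d4:0 — peak 14.

14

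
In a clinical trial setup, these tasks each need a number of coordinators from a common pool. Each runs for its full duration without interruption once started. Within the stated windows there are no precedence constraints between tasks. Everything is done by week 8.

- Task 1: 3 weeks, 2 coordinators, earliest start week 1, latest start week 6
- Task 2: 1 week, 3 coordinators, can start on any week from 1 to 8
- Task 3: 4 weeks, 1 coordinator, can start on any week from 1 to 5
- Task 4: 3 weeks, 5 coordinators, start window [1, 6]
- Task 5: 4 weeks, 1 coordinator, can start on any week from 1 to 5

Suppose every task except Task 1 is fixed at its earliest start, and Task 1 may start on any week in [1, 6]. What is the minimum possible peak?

10

Task 1@1: w1:12  w2:9  w3:9  w4:2  w5:0  w6:0  w7:0  w8:0 → peak 12
Task 1@2: w1:10  w2:9  w3:9  w4:4  w5:0  w6:0  w7:0  w8:0 → peak 10
Task 1@3: w1:10  w2:7  w3:9  w4:4  w5:2  w6:0  w7:0  w8:0 → peak 10
Task 1@4: w1:10  w2:7  w3:7  w4:4  w5:2  w6:2  w7:0  w8:0 → peak 10
Task 1@5: w1:10  w2:7  w3:7  w4:2  w5:2  w6:2  w7:2  w8:0 → peak 10
Task 1@6: w1:10  w2:7  w3:7  w4:2  w5:0  w6:2  w7:2  w8:2 → peak 10
Best is Task 1@2, peak 10.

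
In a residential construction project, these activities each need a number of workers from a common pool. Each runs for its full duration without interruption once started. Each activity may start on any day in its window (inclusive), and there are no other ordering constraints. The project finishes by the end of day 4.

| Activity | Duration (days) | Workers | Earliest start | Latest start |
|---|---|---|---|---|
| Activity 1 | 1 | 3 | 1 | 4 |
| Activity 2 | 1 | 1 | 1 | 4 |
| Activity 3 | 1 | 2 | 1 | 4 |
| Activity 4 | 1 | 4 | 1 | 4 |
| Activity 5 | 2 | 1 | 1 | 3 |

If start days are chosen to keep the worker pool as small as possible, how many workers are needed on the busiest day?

Early-start (Activity 1@1, Activity 2@1, Activity 3@1, Activity 4@1, Activity 5@1) gives peak 11: d1:11  d2:1  d3:0  d4:0.
Shift Activity 3→2, Activity 4→4, Activity 5→2.
Schedule Activity 1@1, Activity 2@1, Activity 3@2, Activity 4@4, Activity 5@2: d1:4  d2:3  d3:1  d4:4 — peak 4.

4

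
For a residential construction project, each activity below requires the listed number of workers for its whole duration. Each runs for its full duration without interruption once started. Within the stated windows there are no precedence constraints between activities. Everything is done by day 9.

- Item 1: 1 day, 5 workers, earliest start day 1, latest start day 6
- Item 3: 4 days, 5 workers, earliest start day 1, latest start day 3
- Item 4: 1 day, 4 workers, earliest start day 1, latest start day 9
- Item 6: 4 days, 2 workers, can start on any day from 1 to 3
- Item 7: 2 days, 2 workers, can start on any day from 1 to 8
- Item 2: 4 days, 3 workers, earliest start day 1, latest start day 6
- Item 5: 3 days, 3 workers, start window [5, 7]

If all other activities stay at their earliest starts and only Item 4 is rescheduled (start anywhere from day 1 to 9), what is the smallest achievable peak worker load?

17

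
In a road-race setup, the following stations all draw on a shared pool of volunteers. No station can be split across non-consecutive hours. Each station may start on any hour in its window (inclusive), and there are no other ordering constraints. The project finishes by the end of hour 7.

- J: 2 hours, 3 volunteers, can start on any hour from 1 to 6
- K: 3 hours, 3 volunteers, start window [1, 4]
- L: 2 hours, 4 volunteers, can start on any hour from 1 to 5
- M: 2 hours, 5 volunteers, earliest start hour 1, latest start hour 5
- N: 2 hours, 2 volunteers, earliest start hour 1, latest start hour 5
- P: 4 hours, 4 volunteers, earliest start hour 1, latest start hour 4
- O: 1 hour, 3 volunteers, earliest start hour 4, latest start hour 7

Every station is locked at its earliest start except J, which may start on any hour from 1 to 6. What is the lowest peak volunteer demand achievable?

J@1: h1:21  h2:21  h3:7  h4:7  h5:0  h6:0  h7:0 → peak 21
J@2: h1:18  h2:21  h3:10  h4:7  h5:0  h6:0  h7:0 → peak 21
J@3: h1:18  h2:18  h3:10  h4:10  h5:0  h6:0  h7:0 → peak 18
J@4: h1:18  h2:18  h3:7  h4:10  h5:3  h6:0  h7:0 → peak 18
J@5: h1:18  h2:18  h3:7  h4:7  h5:3  h6:3  h7:0 → peak 18
J@6: h1:18  h2:18  h3:7  h4:7  h5:0  h6:3  h7:3 → peak 18
Best is J@3, peak 18.

18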